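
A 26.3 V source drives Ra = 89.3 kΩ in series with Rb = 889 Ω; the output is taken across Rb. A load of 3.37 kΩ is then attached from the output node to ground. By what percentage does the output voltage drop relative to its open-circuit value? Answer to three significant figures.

The divider's output (Thévenin) resistance is Ra‖Rb = 880.2 Ω.
Fractional drop under load = R_th/(R_th + R_L) = 880.2 / (880.2 + 3370) = 0.2071.
So the output falls by 20.7 %.

20.7 %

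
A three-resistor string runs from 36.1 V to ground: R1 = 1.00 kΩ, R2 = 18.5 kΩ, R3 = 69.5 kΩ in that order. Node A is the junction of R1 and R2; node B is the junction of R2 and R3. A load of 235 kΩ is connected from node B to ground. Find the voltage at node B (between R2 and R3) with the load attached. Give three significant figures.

At node B, R3 is in parallel with the load: R3‖R_L = 53.64 kΩ.
Below node A the resistance is R2 + (R3‖R_L) = 72.14 kΩ, so V_A = 36.1 × 72.14/73.14 = 35.61 V.
Then V_B = V_A × (R3‖R_L)/(R2 + R3‖R_L) = 35.61 × 53.64/72.14 = 26.5 V.

V ≈ 26.5 V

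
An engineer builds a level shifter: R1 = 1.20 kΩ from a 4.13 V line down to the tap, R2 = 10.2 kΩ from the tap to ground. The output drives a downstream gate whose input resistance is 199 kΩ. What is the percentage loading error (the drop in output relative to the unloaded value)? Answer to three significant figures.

The divider's output (Thévenin) resistance is R1‖R2 = 1.074 kΩ.
Fractional drop under load = R_th/(R_th + R_L) = 1.074 / (1.074 + 199) = 0.005366.
So the output falls by 0.537 %.

0.537 %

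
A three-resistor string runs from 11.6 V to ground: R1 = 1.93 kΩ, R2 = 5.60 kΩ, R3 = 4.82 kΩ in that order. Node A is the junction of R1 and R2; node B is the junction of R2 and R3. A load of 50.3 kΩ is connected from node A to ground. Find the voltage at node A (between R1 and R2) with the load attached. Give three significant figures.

V ≈ 9.48 V

Below node A the series string R2+R3 = 10.42 kΩ sits in parallel with the 50.3 kΩ load: 8.632 kΩ.
V_A = 11.6 × 8.632/(1.93 + 8.632) = 9.48 V.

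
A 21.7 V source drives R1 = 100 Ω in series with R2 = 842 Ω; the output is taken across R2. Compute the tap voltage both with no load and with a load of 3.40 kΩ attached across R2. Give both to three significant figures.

Unloaded: 19.4 V; loaded: 18.9 V

Open-circuit: V = 21.7 × 842/(100 + 842) = 19.4 V.
With the load, R2 becomes R2‖R_L = 674.9 Ω, so V = 21.7 × 674.9/774.9 = 18.9 V.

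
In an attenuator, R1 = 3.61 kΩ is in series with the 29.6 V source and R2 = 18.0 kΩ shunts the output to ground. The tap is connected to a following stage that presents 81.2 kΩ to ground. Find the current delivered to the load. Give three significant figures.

I_L ≈ 0.293 mA

R2‖R_L = 14.73 kΩ; V_out = 29.6 × 14.73/18.34 = 23.77 V.
I_L = V_out / R_L = 23.77 / 81.2 kΩ = 0.293 mA.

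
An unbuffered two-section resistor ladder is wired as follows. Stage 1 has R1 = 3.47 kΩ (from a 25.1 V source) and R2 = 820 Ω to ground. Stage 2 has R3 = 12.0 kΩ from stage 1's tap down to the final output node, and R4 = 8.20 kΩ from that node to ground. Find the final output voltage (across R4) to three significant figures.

V_out ≈ 1.89 V

Stage 2 presents R3+R4 = 20200 Ω as a load on stage 1's tap.
Stage 1's lower leg becomes R2‖(R3+R4) = 788.0 Ω, so V_mid = 25.1 × 788.0/4258 = 4.645 V.
Stage 2 is itself unloaded: V_out = V_mid × R4/(R3+R4) = 4.645 × 8200/20200 = 1.89 V.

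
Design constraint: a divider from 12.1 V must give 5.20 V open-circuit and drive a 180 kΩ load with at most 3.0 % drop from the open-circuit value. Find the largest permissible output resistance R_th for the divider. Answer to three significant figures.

R_th ≤ 5.57 kΩ

Loading drop = R_th/(R_th + R_L) ≤ 0.0300, so R_th ≤ R_L · ε/(1−ε) = 180 kΩ × 0.0300/0.9700 = 5.57 kΩ.
(Any R1, R2 with R2/(R1+R2) = 0.430 and R1‖R2 ≤ 5.57 kΩ will meet the spec.)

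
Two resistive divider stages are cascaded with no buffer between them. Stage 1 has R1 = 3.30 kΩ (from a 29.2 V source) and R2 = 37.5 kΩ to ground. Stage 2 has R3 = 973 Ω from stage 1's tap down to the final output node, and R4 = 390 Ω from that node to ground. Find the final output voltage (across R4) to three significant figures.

Stage 2 presents R3+R4 = 1363 Ω as a load on stage 1's tap.
Stage 1's lower leg becomes R2‖(R3+R4) = 1315 Ω, so V_mid = 29.2 × 1315/4615 = 8.321 V.
Stage 2 is itself unloaded: V_out = V_mid × R4/(R3+R4) = 8.321 × 390/1363 = 2.38 V.

V_out ≈ 2.38 V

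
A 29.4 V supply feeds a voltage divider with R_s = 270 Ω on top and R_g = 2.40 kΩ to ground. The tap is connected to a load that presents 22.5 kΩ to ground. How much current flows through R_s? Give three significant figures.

R_g‖R_L = 2169 Ω, so the source sees R_s + R_g‖R_L = 2439 Ω.
I = 29.4 V / 2439 Ω = 12.1 mA.

I ≈ 12.1 mA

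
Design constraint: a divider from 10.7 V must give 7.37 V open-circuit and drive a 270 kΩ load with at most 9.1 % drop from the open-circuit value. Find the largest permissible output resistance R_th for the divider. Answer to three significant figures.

Loading drop = R_th/(R_th + R_L) ≤ 0.0910, so R_th ≤ R_L · ε/(1−ε) = 270 kΩ × 0.0910/0.9090 = 27.0 kΩ.

R_th ≤ 27.0 kΩ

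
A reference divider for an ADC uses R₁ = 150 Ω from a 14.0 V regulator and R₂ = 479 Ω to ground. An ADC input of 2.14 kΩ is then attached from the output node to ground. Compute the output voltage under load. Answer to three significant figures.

The load sits in parallel with R₂: R₂‖R_L = (479 × 2140) / (479 + 2140) = 391.4 Ω.
V_out = 14.0 × 391.4 / (150 + 391.4) = 14.0 × 391.4/541.4 = 10.1 V.

V_out ≈ 10.1 V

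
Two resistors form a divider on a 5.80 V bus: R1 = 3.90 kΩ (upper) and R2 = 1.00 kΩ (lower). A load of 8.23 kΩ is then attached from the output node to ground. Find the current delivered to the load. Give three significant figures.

I_L ≈ 0.131 mA

R2‖R_L = 0.8917 kΩ; V_out = 5.80 × 0.8917/4.792 = 1.079 V.
I_L = V_out / R_L = 1.079 / 8.23 kΩ = 0.131 mA.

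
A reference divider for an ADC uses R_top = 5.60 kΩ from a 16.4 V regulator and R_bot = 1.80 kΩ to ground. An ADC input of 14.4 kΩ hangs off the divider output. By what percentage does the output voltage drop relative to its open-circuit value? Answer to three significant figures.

The divider's output (Thévenin) resistance is R_top‖R_bot = 1.362 kΩ.
Fractional drop under load = R_th/(R_th + R_L) = 1.362 / (1.362 + 14.4) = 0.08642.
So the output falls by 8.64 %.

8.64 %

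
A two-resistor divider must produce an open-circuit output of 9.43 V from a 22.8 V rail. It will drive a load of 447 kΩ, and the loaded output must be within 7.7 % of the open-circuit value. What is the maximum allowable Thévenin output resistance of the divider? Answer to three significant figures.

R_th ≤ 37.3 kΩ

Loading drop = R_th/(R_th + R_L) ≤ 0.0770, so R_th ≤ R_L · ε/(1−ε) = 447 kΩ × 0.0770/0.9230 = 37.3 kΩ.
(Any R1, R2 with R2/(R1+R2) = 0.414 and R1‖R2 ≤ 37.3 kΩ will meet the spec.)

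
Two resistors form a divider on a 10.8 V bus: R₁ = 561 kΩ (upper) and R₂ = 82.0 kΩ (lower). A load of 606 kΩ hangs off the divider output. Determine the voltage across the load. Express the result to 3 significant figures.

The load sits in parallel with R₂: R₂‖R_L = (82.0 × 606) / (82.0 + 606) = 72.23 kΩ.
V_out = 10.8 × 72.23 / (561 + 72.23) = 10.8 × 72.23/633.2 = 1.23 V.
(Unloaded it would have been 1.38 V.)

V_out ≈ 1.23 V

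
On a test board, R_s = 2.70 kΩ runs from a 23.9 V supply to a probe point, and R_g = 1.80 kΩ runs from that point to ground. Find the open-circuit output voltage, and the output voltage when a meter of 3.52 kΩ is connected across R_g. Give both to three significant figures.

Unloaded: 9.56 V; loaded: 7.32 V

Open-circuit: V = 23.9 × 1.80/(2.70 + 1.80) = 9.56 V.
With the load, R_g becomes R_g‖R_L = 1.191 kΩ, so V = 23.9 × 1.191/3.891 = 7.32 V.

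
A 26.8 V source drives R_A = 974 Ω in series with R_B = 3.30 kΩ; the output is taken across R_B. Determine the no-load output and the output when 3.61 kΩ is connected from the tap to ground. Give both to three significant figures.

Open-circuit: V = 26.8 × 3300/(974 + 3300) = 20.7 V.
With the load, R_B becomes R_B‖R_L = 1724 Ω, so V = 26.8 × 1724/2698 = 17.1 V.

Unloaded: 20.7 V; loaded: 17.1 V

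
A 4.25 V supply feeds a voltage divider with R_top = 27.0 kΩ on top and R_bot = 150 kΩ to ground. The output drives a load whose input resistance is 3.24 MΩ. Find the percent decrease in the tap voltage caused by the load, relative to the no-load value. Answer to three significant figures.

0.701 %

The divider's output (Thévenin) resistance is R_top‖R_bot = 22.88 kΩ.
Fractional drop under load = R_th/(R_th + R_L) = 22.88 / (22.88 + 3240) = 0.007013.
So the output falls by 0.701 %.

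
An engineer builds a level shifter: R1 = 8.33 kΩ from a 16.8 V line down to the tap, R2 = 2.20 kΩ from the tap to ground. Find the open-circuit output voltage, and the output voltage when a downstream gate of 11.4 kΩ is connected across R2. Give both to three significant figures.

Open-circuit: V = 16.8 × 2.20/(8.33 + 2.20) = 3.51 V.
With the load, R2 becomes R2‖R_L = 1.844 kΩ, so V = 16.8 × 1.844/10.17 = 3.05 V.

Unloaded: 3.51 V; loaded: 3.05 V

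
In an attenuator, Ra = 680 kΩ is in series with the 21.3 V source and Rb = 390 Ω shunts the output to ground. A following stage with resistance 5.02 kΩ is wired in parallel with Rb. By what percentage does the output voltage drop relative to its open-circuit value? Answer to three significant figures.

7.21 %

The divider's output (Thévenin) resistance is Ra‖Rb = 389.8 Ω.
Fractional drop under load = R_th/(R_th + R_L) = 389.8 / (389.8 + 5020) = 0.07205.
So the output falls by 7.21 %.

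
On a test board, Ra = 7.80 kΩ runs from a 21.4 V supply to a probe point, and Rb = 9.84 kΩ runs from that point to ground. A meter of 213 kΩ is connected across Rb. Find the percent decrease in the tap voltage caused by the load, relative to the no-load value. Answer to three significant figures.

The divider's output (Thévenin) resistance is Ra‖Rb = 4.351 kΩ.
Fractional drop under load = R_th/(R_th + R_L) = 4.351 / (4.351 + 213) = 0.02002.
So the output falls by 2.00 %.

2.00 %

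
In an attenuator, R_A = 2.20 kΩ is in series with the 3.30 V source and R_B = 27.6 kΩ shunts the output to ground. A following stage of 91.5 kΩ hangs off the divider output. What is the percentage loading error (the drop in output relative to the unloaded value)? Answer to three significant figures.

The divider's output (Thévenin) resistance is R_A‖R_B = 2.038 kΩ.
Fractional drop under load = R_th/(R_th + R_L) = 2.038 / (2.038 + 91.5) = 0.02178.
So the output falls by 2.18 %.

2.18 %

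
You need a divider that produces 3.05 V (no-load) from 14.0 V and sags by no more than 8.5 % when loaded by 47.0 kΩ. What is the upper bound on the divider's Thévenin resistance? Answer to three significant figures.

R_th ≤ 4.37 kΩ

Loading drop = R_th/(R_th + R_L) ≤ 0.0850, so R_th ≤ R_L · ε/(1−ε) = 47.0 kΩ × 0.0850/0.9150 = 4.37 kΩ.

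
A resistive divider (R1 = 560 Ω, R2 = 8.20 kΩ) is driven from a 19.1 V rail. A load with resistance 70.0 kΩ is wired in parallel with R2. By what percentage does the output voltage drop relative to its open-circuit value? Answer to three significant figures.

The divider's output (Thévenin) resistance is R1‖R2 = 524.2 Ω.
Fractional drop under load = R_th/(R_th + R_L) = 524.2 / (524.2 + 70000) = 0.007433.
So the output falls by 0.743 %.

0.743 %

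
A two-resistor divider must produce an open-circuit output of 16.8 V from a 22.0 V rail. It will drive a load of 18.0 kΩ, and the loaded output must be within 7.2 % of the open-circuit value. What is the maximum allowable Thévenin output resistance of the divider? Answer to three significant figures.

R_th ≤ 1.40 kΩ

Loading drop = R_th/(R_th + R_L) ≤ 0.0720, so R_th ≤ R_L · ε/(1−ε) = 18.0 kΩ × 0.0720/0.9280 = 1.40 kΩ.
(Any R1, R2 with R2/(R1+R2) = 0.764 and R1‖R2 ≤ 1.40 kΩ will meet the spec.)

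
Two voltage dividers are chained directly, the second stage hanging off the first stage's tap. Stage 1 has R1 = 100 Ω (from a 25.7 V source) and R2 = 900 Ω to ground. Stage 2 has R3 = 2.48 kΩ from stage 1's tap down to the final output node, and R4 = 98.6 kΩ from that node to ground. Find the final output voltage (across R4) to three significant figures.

V_out ≈ 22.5 V

Stage 2 presents R3+R4 = 101100 Ω as a load on stage 1's tap.
Stage 1's lower leg becomes R2‖(R3+R4) = 892.1 Ω, so V_mid = 25.7 × 892.1/992.1 = 23.11 V.
Stage 2 is itself unloaded: V_out = V_mid × R4/(R3+R4) = 23.11 × 98600/101100 = 22.5 V.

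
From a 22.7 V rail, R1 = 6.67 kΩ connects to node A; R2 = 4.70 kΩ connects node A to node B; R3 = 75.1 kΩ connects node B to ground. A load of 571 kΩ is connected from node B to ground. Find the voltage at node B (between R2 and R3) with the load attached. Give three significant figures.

V ≈ 19.4 V

At node B, R3 is in parallel with the load: R3‖R_L = 66.37 kΩ.
Below node A the resistance is R2 + (R3‖R_L) = 71.07 kΩ, so V_A = 22.7 × 71.07/77.74 = 20.75 V.
Then V_B = V_A × (R3‖R_L)/(R2 + R3‖R_L) = 20.75 × 66.37/71.07 = 19.4 V.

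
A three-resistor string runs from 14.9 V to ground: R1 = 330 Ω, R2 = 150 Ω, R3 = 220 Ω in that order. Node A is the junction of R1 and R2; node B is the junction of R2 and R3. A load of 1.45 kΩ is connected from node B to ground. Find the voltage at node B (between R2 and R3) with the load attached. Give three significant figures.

At node B, R3 is in parallel with the load: R3‖R_L = 191.0 Ω.
Below node A the resistance is R2 + (R3‖R_L) = 341.0 Ω, so V_A = 14.9 × 341.0/671.0 = 7.572 V.
Then V_B = V_A × (R3‖R_L)/(R2 + R3‖R_L) = 7.572 × 191.0/341.0 = 4.24 V.

V ≈ 4.24 V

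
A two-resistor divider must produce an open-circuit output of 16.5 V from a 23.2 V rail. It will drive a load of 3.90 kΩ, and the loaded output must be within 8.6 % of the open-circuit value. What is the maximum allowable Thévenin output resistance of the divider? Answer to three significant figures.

Loading drop = R_th/(R_th + R_L) ≤ 0.0860, so R_th ≤ R_L · ε/(1−ε) = 3.90 kΩ × 0.0860/0.9140 = 367 Ω.

R_th ≤ 367 Ω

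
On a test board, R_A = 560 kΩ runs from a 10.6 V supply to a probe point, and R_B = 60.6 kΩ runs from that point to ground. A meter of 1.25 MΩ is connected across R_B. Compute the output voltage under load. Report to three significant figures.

V_out ≈ 0.992 V

The load sits in parallel with R_B: R_B‖R_L = (60.6 × 1250) / (60.6 + 1250) = 57.80 kΩ.
V_out = 10.6 × 57.80 / (560 + 57.80) = 10.6 × 57.80/617.8 = 0.992 V.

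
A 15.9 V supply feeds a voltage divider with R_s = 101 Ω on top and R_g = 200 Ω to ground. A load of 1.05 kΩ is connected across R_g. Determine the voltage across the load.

The load sits in parallel with R_g: R_g‖R_L = (200 × 1050) / (200 + 1050) = 168.0 Ω.
V_out = 15.9 × 168.0 / (101 + 168.0) = 15.9 × 168.0/269.0 = 9.93 V.
(Unloaded it would have been 10.6 V.)

V_out ≈ 9.93 V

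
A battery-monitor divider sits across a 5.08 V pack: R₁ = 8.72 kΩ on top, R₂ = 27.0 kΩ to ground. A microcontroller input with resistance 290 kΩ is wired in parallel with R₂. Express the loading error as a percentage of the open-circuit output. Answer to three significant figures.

The divider's output (Thévenin) resistance is R₁‖R₂ = 6.591 kΩ.
Fractional drop under load = R_th/(R_th + R_L) = 6.591 / (6.591 + 290) = 0.02222.
So the output falls by 2.22 %.

2.22 %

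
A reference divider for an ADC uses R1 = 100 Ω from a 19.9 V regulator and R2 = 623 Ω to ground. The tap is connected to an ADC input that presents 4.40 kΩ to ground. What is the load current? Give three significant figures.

I_L ≈ 3.82 mA

R2‖R_L = 545.7 Ω; V_out = 19.9 × 545.7/645.7 = 16.82 V.
I_L = V_out / R_L = 16.82 / 4.40 kΩ = 3.82 mA.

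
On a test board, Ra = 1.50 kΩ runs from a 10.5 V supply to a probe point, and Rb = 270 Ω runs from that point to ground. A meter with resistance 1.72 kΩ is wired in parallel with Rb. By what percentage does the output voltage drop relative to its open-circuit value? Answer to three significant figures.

Unloaded V = 10.5 × 270/1770 = 1.6017 V.
Loaded: Rb‖R_L = 233.4 Ω, giving V = 10.5 × 233.4/1733 = 1.4136 V.
Drop = (1.6017 − 1.4136) / 1.6017 = 11.7 %.

11.7 %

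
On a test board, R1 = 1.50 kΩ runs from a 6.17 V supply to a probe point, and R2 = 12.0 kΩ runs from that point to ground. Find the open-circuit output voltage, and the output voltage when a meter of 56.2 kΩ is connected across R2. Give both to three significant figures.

Open-circuit: V = 6.17 × 12.0/(1.50 + 12.0) = 5.48 V.
With the load, R2 becomes R2‖R_L = 9.889 kΩ, so V = 6.17 × 9.889/11.39 = 5.36 V.

Unloaded: 5.48 V; loaded: 5.36 V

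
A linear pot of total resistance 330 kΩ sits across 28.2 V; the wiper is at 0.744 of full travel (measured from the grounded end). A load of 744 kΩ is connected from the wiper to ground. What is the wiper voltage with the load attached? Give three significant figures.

V ≈ 19.3 V

The wiper splits the pot into (1−α)R = 84.48 kΩ above and αR = 245.5 kΩ below.
Lower section ‖ load = 184.6 kΩ.
V_wiper = 28.2 × 184.6/(84.48 + 184.6) = 19.3 V.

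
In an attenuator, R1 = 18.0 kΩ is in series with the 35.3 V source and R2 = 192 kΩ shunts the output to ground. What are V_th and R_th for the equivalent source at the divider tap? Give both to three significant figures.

V_th = 32.3 V, R_th = 16.5 kΩ

V_th is the open-circuit tap voltage: 35.3 × 192/(18.0 + 192) = 32.3 V.
With the supply zeroed, R1 and R2 appear in parallel from the tap: R_th = R1‖R2 = (18.0 × 192)/210.0 = 16.5 kΩ.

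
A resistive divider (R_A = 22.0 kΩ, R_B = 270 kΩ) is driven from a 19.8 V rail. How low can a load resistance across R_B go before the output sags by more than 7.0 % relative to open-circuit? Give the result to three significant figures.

R_L(min) ≈ 270 kΩ

Output resistance R_th = R_A‖R_B = (22.0 × 270)/292.0 = 20.34 kΩ.
The fractional drop is R_th/(R_th + R_L); requiring this ≤ 0.0700 gives R_L ≥ R_th(1/0.0700 − 1) = 20.34 × 13.29 = 270 kΩ.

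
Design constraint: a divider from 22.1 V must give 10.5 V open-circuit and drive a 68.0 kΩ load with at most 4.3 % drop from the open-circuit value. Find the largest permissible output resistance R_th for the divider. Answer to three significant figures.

R_th ≤ 3.06 kΩ

Loading drop = R_th/(R_th + R_L) ≤ 0.0430, so R_th ≤ R_L · ε/(1−ε) = 68.0 kΩ × 0.0430/0.9570 = 3.06 kΩ.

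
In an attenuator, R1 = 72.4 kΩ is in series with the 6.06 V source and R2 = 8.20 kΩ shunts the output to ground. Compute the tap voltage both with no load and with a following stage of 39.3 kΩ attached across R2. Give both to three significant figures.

Unloaded: 0.617 V; loaded: 0.519 V

Open-circuit: V = 6.06 × 8.20/(72.4 + 8.20) = 0.617 V.
With the load, R2 becomes R2‖R_L = 6.784 kΩ, so V = 6.06 × 6.784/79.18 = 0.519 V.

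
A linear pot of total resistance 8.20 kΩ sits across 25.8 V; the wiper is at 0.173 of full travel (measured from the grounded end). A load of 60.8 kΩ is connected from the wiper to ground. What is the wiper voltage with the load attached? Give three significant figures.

The wiper splits the pot into (1−α)R = 6.781 kΩ above and αR = 1.419 kΩ below.
Lower section ‖ load = 1.386 kΩ.
V_wiper = 25.8 × 1.386/(6.781 + 1.386) = 4.38 V.

V ≈ 4.38 V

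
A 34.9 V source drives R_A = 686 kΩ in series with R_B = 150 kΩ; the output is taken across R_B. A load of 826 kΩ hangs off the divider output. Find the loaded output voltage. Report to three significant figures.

The load sits in parallel with R_B: R_B‖R_L = (150 × 826) / (150 + 826) = 126.9 kΩ.
V_out = 34.9 × 126.9 / (686 + 126.9) = 34.9 × 126.9/812.9 = 5.45 V.

V_out ≈ 5.45 V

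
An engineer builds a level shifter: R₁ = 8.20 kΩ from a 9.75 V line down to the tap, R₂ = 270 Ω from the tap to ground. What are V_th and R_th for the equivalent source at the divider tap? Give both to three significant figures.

V_th is the open-circuit tap voltage: 9.75 × 270/(8200 + 270) = 0.311 V.
With the supply zeroed, R₁ and R₂ appear in parallel from the tap: R_th = R₁‖R₂ = (8200 × 270)/8470 = 261 Ω.

V_th = 0.311 V, R_th = 261 Ω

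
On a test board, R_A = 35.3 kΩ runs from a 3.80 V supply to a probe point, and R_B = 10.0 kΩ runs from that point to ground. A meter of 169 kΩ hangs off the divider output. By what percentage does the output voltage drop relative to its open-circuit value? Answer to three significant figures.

The divider's output (Thévenin) resistance is R_A‖R_B = 7.792 kΩ.
Fractional drop under load = R_th/(R_th + R_L) = 7.792 / (7.792 + 169) = 0.04408.
So the output falls by 4.41 %.

4.41 %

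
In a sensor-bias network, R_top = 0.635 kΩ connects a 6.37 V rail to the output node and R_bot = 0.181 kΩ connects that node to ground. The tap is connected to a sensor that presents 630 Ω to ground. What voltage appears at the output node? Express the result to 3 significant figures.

V_out ≈ 1.15 V

The load sits in parallel with R_bot: R_bot‖R_L = (181 × 630) / (181 + 630) = 140.6 Ω.
V_out = 6.37 × 140.6 / (635 + 140.6) = 6.37 × 140.6/775.6 = 1.15 V.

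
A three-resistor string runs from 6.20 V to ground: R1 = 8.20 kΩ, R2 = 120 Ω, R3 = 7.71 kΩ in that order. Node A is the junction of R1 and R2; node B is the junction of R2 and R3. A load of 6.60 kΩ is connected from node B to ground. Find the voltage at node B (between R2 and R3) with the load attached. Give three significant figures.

At node B, R3 is in parallel with the load: R3‖R_L = 3556 Ω.
Below node A the resistance is R2 + (R3‖R_L) = 3676 Ω, so V_A = 6.20 × 3676/11880 = 1.919 V.
Then V_B = V_A × (R3‖R_L)/(R2 + R3‖R_L) = 1.919 × 3556/3676 = 1.86 V.

V ≈ 1.86 V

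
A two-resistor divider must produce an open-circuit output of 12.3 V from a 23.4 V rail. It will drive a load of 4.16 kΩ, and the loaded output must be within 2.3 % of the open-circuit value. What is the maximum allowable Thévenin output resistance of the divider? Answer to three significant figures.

Loading drop = R_th/(R_th + R_L) ≤ 0.0230, so R_th ≤ R_L · ε/(1−ε) = 4.16 kΩ × 0.0230/0.9770 = 97.9 Ω.

R_th ≤ 97.9 Ω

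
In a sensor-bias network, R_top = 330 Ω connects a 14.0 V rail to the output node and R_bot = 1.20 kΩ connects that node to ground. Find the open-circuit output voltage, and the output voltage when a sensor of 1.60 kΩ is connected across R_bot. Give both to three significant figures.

Open-circuit: V = 14.0 × 1200/(330 + 1200) = 11.0 V.
With the load, R_bot becomes R_bot‖R_L = 685.7 Ω, so V = 14.0 × 685.7/1016 = 9.45 V.

Unloaded: 11.0 V; loaded: 9.45 V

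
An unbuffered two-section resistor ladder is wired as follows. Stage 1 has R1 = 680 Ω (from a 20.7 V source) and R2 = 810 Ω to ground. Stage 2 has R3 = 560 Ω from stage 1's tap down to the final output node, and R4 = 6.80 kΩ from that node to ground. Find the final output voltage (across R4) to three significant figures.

V_out ≈ 9.90 V

Stage 2 presents R3+R4 = 7360 Ω as a load on stage 1's tap.
Stage 1's lower leg becomes R2‖(R3+R4) = 729.7 Ω, so V_mid = 20.7 × 729.7/1410 = 10.71 V.
Stage 2 is itself unloaded: V_out = V_mid × R4/(R3+R4) = 10.71 × 6800/7360 = 9.90 V.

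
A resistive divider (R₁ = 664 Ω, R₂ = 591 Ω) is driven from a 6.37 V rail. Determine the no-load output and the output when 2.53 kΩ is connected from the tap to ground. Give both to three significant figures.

Open-circuit: V = 6.37 × 591/(664 + 591) = 3.00 V.
With the load, R₂ becomes R₂‖R_L = 479.1 Ω, so V = 6.37 × 479.1/1143 = 2.67 V.

Unloaded: 3.00 V; loaded: 2.67 V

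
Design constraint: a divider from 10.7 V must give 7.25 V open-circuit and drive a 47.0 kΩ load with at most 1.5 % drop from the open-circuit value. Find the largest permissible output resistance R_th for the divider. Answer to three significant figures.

R_th ≤ 716 Ω

Loading drop = R_th/(R_th + R_L) ≤ 0.0150, so R_th ≤ R_L · ε/(1−ε) = 47.0 kΩ × 0.0150/0.9850 = 716 Ω.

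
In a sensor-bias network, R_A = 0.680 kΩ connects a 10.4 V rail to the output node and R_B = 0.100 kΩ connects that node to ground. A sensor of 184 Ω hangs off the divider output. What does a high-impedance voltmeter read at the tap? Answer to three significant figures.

The load sits in parallel with R_B: R_B‖R_L = (100 × 184) / (100 + 184) = 64.79 Ω.
V_out = 10.4 × 64.79 / (680 + 64.79) = 10.4 × 64.79/744.8 = 0.905 V.
(Unloaded it would have been 1.33 V.)

V_out ≈ 0.905 V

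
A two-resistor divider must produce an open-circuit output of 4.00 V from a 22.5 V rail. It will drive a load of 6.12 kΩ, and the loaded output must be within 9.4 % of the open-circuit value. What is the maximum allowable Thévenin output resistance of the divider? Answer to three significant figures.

Loading drop = R_th/(R_th + R_L) ≤ 0.0940, so R_th ≤ R_L · ε/(1−ε) = 6.12 kΩ × 0.0940/0.9060 = 635 Ω.
(Any R1, R2 with R2/(R1+R2) = 0.178 and R1‖R2 ≤ 635 Ω will meet the spec.)

R_th ≤ 635 Ω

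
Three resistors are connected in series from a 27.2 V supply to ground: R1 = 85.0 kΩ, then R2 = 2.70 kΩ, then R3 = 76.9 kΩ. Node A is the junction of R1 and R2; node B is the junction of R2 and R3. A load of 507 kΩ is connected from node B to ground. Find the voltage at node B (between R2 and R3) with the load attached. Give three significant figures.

At node B, R3 is in parallel with the load: R3‖R_L = 66.77 kΩ.
Below node A the resistance is R2 + (R3‖R_L) = 69.47 kΩ, so V_A = 27.2 × 69.47/154.5 = 12.23 V.
Then V_B = V_A × (R3‖R_L)/(R2 + R3‖R_L) = 12.23 × 66.77/69.47 = 11.8 V.

V ≈ 11.8 V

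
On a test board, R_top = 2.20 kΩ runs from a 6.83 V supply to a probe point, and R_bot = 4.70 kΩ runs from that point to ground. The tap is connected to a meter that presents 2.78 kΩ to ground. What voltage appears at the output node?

V_out ≈ 3.02 V

The load sits in parallel with R_bot: R_bot‖R_L = (4.70 × 2.78) / (4.70 + 2.78) = 1.747 kΩ.
V_out = 6.83 × 1.747 / (2.20 + 1.747) = 6.83 × 1.747/3.947 = 3.02 V.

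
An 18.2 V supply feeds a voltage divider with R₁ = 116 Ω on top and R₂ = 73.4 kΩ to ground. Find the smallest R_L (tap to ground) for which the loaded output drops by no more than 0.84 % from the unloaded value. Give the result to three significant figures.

Output resistance R_th = R₁‖R₂ = (116 × 73400)/73520 = 115.8 Ω.
The fractional drop is R_th/(R_th + R_L); requiring this ≤ 0.00840 gives R_L ≥ R_th(1/0.00840 − 1) = 115.8 × 118.0 = 13.7 kΩ.

R_L(min) ≈ 13.7 kΩ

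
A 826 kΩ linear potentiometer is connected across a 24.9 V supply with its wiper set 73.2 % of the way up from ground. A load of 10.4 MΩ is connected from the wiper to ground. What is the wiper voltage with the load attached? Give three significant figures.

V ≈ 17.9 V

The wiper splits the pot into (1−α)R = 221.4 kΩ above and αR = 604.6 kΩ below.
Lower section ‖ load = 571.4 kΩ.
V_wiper = 24.9 × 571.4/(221.4 + 571.4) = 17.9 V.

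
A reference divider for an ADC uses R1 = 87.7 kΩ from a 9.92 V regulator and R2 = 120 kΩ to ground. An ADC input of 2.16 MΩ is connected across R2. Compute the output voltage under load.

The load sits in parallel with R2: R2‖R_L = (120 × 2160) / (120 + 2160) = 113.7 kΩ.
V_out = 9.92 × 113.7 / (87.7 + 113.7) = 9.92 × 113.7/201.4 = 5.60 V.

V_out ≈ 5.60 V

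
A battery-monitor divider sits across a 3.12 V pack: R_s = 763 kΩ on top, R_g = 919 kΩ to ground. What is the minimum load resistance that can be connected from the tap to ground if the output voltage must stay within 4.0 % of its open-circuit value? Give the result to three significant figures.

Output resistance R_th = R_s‖R_g = (763 × 919)/1682 = 416.9 kΩ.
The fractional drop is R_th/(R_th + R_L); requiring this ≤ 0.0400 gives R_L ≥ R_th(1/0.0400 − 1) = 416.9 × 24.00 = 10.0 MΩ.

R_L(min) ≈ 10.0 MΩ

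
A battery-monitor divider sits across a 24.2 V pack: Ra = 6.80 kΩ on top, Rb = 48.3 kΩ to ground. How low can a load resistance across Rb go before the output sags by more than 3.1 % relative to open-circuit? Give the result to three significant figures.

R_L(min) ≈ 186 kΩ

Output resistance R_th = Ra‖Rb = (6.80 × 48.3)/55.10 = 5.961 kΩ.
The fractional drop is R_th/(R_th + R_L); requiring this ≤ 0.0310 gives R_L ≥ R_th(1/0.0310 − 1) = 5.961 × 31.26 = 186 kΩ.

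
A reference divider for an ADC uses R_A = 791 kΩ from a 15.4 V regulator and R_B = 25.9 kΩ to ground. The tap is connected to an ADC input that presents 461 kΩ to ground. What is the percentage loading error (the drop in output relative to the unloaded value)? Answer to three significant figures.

The divider's output (Thévenin) resistance is R_A‖R_B = 25.08 kΩ.
Fractional drop under load = R_th/(R_th + R_L) = 25.08 / (25.08 + 461) = 0.05159.
So the output falls by 5.16 %.

5.16 %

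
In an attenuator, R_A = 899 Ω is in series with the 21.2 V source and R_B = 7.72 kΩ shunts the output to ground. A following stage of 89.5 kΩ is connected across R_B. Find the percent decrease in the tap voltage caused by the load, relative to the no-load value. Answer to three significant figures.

The divider's output (Thévenin) resistance is R_A‖R_B = 805.2 Ω.
Fractional drop under load = R_th/(R_th + R_L) = 805.2 / (805.2 + 89500) = 0.008917.
So the output falls by 0.892 %.

0.892 %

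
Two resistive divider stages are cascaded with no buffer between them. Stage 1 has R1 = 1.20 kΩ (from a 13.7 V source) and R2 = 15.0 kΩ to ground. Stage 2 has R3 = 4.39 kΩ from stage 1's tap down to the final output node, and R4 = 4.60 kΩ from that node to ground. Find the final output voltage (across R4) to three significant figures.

Stage 2 presents R3+R4 = 8.990 kΩ as a load on stage 1's tap.
Stage 1's lower leg becomes R2‖(R3+R4) = 5.621 kΩ, so V_mid = 13.7 × 5.621/6.821 = 11.29 V.
Stage 2 is itself unloaded: V_out = V_mid × R4/(R3+R4) = 11.29 × 4.60/8.990 = 5.78 V.

V_out ≈ 5.78 V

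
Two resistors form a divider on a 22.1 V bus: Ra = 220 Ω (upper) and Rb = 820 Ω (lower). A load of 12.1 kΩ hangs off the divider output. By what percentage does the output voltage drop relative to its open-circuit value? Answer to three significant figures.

The divider's output (Thévenin) resistance is Ra‖Rb = 173.5 Ω.
Fractional drop under load = R_th/(R_th + R_L) = 173.5 / (173.5 + 12100) = 0.01413.
So the output falls by 1.41 %.

1.41 %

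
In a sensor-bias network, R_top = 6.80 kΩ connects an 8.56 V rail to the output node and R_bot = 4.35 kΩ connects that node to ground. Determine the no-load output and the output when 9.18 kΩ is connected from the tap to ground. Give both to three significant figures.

Unloaded: 3.34 V; loaded: 2.59 V

Open-circuit: V = 8.56 × 4.35/(6.80 + 4.35) = 3.34 V.
With the load, R_bot becomes R_bot‖R_L = 2.951 kΩ, so V = 8.56 × 2.951/9.751 = 2.59 V.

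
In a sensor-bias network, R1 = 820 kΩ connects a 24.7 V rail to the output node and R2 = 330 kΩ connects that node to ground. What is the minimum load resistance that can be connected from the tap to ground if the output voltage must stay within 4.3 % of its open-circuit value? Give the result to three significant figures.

R_L(min) ≈ 5.24 MΩ

Output resistance R_th = R1‖R2 = (820 × 330)/1150 = 235.3 kΩ.
The fractional drop is R_th/(R_th + R_L); requiring this ≤ 0.0430 gives R_L ≥ R_th(1/0.0430 − 1) = 235.3 × 22.26 = 5.24 MΩ.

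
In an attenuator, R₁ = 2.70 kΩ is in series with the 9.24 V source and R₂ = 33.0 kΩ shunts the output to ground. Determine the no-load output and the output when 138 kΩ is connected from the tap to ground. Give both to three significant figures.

Unloaded: 8.54 V; loaded: 8.39 V

Open-circuit: V = 9.24 × 33.0/(2.70 + 33.0) = 8.54 V.
With the load, R₂ becomes R₂‖R_L = 26.63 kΩ, so V = 9.24 × 26.63/29.33 = 8.39 V.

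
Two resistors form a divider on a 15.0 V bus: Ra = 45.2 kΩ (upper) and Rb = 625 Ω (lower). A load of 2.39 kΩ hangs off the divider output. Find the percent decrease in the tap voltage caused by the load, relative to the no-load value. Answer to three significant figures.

The divider's output (Thévenin) resistance is Ra‖Rb = 616.5 Ω.
Fractional drop under load = R_th/(R_th + R_L) = 616.5 / (616.5 + 2390) = 0.2050.
So the output falls by 20.5 %.

20.5 %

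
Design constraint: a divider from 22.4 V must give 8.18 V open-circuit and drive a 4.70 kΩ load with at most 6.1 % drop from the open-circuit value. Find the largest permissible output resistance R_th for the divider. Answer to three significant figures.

Loading drop = R_th/(R_th + R_L) ≤ 0.0610, so R_th ≤ R_L · ε/(1−ε) = 4.70 kΩ × 0.0610/0.9390 = 305 Ω.
(Any R1, R2 with R2/(R1+R2) = 0.365 and R1‖R2 ≤ 305 Ω will meet the spec.)

R_th ≤ 305 Ω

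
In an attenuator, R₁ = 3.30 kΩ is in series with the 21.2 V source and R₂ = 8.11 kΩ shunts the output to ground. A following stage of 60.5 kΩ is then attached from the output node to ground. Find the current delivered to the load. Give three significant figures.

R₂‖R_L = 7.151 kΩ; V_out = 21.2 × 7.151/10.45 = 14.51 V.
I_L = V_out / R_L = 14.51 / 60.5 kΩ = 0.240 mA.

I_L ≈ 0.240 mA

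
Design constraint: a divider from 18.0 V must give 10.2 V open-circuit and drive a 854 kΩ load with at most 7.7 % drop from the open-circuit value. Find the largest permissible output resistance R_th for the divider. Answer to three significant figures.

R_th ≤ 71.2 kΩ

Loading drop = R_th/(R_th + R_L) ≤ 0.0770, so R_th ≤ R_L · ε/(1−ε) = 854 kΩ × 0.0770/0.9230 = 71.2 kΩ.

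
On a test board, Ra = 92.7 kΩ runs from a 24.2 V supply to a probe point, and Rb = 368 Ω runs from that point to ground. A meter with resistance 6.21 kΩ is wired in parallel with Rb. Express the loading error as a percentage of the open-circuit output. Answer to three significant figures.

The divider's output (Thévenin) resistance is Ra‖Rb = 366.5 Ω.
Fractional drop under load = R_th/(R_th + R_L) = 366.5 / (366.5 + 6210) = 0.05574.
So the output falls by 5.57 %.

5.57 %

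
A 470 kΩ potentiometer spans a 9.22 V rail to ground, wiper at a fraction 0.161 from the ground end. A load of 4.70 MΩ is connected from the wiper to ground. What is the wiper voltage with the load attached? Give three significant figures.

V ≈ 1.46 V

The wiper splits the pot into (1−α)R = 394.3 kΩ above and αR = 75.67 kΩ below.
Lower section ‖ load = 74.47 kΩ.
V_wiper = 9.22 × 74.47/(394.3 + 74.47) = 1.46 V.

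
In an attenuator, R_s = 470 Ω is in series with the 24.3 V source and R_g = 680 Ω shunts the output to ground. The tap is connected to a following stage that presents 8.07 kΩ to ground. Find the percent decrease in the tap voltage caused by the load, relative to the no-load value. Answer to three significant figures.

The divider's output (Thévenin) resistance is R_s‖R_g = 277.9 Ω.
Fractional drop under load = R_th/(R_th + R_L) = 277.9 / (277.9 + 8070) = 0.03329.
So the output falls by 3.33 %.

3.33 %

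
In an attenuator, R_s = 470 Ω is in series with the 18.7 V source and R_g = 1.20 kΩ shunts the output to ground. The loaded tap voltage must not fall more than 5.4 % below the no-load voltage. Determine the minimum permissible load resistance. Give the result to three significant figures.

Output resistance R_th = R_s‖R_g = (470 × 1200)/1670 = 337.7 Ω.
The fractional drop is R_th/(R_th + R_L); requiring this ≤ 0.0540 gives R_L ≥ R_th(1/0.0540 − 1) = 337.7 × 17.52 = 5.92 kΩ.

R_L(min) ≈ 5.92 kΩ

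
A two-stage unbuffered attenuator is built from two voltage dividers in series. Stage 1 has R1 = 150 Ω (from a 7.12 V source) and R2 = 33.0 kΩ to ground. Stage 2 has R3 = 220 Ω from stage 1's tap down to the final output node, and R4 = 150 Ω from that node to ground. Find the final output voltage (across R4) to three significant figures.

V_out ≈ 2.05 V

Stage 2 presents R3+R4 = 370.0 Ω as a load on stage 1's tap.
Stage 1's lower leg becomes R2‖(R3+R4) = 365.9 Ω, so V_mid = 7.12 × 365.9/515.9 = 5.050 V.
Stage 2 is itself unloaded: V_out = V_mid × R4/(R3+R4) = 5.050 × 150/370.0 = 2.05 V.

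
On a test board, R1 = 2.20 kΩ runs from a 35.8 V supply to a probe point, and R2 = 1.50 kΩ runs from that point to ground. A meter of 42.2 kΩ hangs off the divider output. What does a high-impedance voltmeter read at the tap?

V_out ≈ 14.2 V

The load sits in parallel with R2: R2‖R_L = (1.50 × 42.2) / (1.50 + 42.2) = 1.449 kΩ.
V_out = 35.8 × 1.449 / (2.20 + 1.449) = 35.8 × 1.449/3.649 = 14.2 V.
(Unloaded it would have been 14.5 V.)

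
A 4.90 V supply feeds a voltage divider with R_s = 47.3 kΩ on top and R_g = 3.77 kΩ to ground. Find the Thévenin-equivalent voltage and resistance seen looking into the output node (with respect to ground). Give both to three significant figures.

V_th is the open-circuit tap voltage: 4.90 × 3.77/(47.3 + 3.77) = 0.362 V.
With the supply zeroed, R_s and R_g appear in parallel from the tap: R_th = R_s‖R_g = (47.3 × 3.77)/51.07 = 3.49 kΩ.

V_th = 0.362 V, R_th = 3.49 kΩ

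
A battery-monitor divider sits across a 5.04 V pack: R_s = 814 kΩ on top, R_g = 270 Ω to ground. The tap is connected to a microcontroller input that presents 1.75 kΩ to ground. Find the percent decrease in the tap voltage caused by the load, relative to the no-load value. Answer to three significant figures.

The divider's output (Thévenin) resistance is R_s‖R_g = 269.9 Ω.
Fractional drop under load = R_th/(R_th + R_L) = 269.9 / (269.9 + 1750) = 0.1336.
So the output falls by 13.4 %.

13.4 %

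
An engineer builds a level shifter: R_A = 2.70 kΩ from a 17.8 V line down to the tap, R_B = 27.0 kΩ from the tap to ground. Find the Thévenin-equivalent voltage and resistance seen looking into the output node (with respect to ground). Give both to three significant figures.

V_th = 16.2 V, R_th = 2.45 kΩ

V_th is the open-circuit tap voltage: 17.8 × 27.0/(2.70 + 27.0) = 16.2 V.
With the supply zeroed, R_A and R_B appear in parallel from the tap: R_th = R_A‖R_B = (2.70 × 27.0)/29.70 = 2.45 kΩ.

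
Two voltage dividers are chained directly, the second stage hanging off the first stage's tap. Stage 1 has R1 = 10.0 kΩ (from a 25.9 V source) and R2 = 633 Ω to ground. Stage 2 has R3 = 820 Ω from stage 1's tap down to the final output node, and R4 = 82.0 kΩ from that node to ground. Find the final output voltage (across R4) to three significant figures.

V_out ≈ 1.52 V

Stage 2 presents R3+R4 = 82820 Ω as a load on stage 1's tap.
Stage 1's lower leg becomes R2‖(R3+R4) = 628.2 Ω, so V_mid = 25.9 × 628.2/10630 = 1.531 V.
Stage 2 is itself unloaded: V_out = V_mid × R4/(R3+R4) = 1.531 × 82000/82820 = 1.52 V.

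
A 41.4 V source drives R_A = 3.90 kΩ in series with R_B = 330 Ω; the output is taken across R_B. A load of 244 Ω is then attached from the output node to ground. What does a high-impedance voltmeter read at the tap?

The load sits in parallel with R_B: R_B‖R_L = (330 × 244) / (330 + 244) = 140.3 Ω.
V_out = 41.4 × 140.3 / (3900 + 140.3) = 41.4 × 140.3/4040 = 1.44 V.

V_out ≈ 1.44 V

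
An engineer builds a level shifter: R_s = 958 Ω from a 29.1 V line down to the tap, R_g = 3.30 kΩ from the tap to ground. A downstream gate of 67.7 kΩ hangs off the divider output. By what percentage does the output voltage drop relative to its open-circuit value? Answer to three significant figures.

The divider's output (Thévenin) resistance is R_s‖R_g = 742.5 Ω.
Fractional drop under load = R_th/(R_th + R_L) = 742.5 / (742.5 + 67700) = 0.01085.
So the output falls by 1.08 %.

1.08 %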